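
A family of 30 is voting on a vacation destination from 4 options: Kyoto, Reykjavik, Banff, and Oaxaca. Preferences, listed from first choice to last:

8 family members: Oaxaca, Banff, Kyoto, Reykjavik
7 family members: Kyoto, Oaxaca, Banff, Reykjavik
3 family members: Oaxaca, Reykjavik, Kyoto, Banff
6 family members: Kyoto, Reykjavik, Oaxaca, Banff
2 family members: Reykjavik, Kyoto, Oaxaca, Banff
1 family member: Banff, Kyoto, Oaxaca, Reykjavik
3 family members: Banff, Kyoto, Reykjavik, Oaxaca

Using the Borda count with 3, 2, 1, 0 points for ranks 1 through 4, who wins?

Kyoto

Kyoto: 8·1 + 7·3 + 3·1 + 6·3 + 2·2 + 1·2 + 3·2 = 62
Reykjavik: 8·0 + 7·0 + 3·2 + 6·2 + 2·3 + 1·0 + 3·1 = 27
Banff: 8·2 + 7·1 + 3·0 + 6·0 + 2·0 + 1·3 + 3·3 = 35
Oaxaca: 8·3 + 7·2 + 3·3 + 6·1 + 2·1 + 1·1 + 3·0 = 56
Kyoto has the highest Borda score (62).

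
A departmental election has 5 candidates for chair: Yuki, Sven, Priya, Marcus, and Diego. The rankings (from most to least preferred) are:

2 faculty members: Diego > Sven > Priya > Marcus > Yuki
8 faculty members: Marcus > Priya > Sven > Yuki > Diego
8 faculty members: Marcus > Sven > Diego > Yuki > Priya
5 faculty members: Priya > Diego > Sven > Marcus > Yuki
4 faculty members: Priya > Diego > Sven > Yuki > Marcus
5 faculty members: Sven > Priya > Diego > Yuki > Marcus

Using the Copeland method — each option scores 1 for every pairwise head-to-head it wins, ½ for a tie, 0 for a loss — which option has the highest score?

Yuki: loses to Sven, Priya, Marcus, and Diego → score 0.
Sven: beats Yuki and Diego; ties Marcus; loses to Priya → score 2.5.
Priya: beats Yuki, Sven, and Diego; ties Marcus → score 3.5.
Marcus: beats Yuki; ties Sven, Priya, and Diego → score 2.5.
Diego: beats Yuki; ties Marcus; loses to Sven and Priya → score 1.5.
Priya has the best pairwise record.

Priya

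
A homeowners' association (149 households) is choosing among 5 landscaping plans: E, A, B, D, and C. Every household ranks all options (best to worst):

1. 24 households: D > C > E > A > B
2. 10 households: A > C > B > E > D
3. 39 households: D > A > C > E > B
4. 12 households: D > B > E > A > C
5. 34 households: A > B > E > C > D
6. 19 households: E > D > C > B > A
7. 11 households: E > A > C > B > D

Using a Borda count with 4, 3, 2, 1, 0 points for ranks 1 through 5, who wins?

A

E: 24·2 + 10·1 + 39·1 + 12·2 + 34·2 + 19·4 + 11·4 = 309
A: 24·1 + 10·4 + 39·3 + 12·1 + 34·4 + 19·0 + 11·3 = 362
B: 24·0 + 10·2 + 39·0 + 12·3 + 34·3 + 19·1 + 11·1 = 188
D: 24·4 + 10·0 + 39·4 + 12·4 + 34·0 + 19·3 + 11·0 = 357
C: 24·3 + 10·3 + 39·2 + 12·0 + 34·1 + 19·2 + 11·2 = 274
A has the highest Borda score (362).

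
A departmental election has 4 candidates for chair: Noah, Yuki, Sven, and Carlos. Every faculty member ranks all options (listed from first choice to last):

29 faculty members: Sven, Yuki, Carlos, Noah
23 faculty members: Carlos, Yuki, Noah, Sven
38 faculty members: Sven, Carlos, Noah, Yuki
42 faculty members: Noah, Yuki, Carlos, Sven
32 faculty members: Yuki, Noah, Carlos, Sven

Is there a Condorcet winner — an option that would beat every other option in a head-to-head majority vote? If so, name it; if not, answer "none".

Yuki

Yuki vs Noah: 84–80 for Yuki.
Yuki vs Sven: 97–67 for Yuki.
Yuki vs Carlos: 103–61 for Yuki.
Yuki beats every other option head-to-head.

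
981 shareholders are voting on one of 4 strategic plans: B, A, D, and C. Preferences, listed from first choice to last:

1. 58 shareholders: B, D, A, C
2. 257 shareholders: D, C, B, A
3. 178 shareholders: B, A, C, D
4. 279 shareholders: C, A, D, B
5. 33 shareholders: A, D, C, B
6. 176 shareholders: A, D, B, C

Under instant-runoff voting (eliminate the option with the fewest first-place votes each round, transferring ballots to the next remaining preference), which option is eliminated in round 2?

Round 1: B 236, A 209, D 257, C 279. Eliminate A.
Round 2: B 236, D 466, C 279. Eliminate B.

B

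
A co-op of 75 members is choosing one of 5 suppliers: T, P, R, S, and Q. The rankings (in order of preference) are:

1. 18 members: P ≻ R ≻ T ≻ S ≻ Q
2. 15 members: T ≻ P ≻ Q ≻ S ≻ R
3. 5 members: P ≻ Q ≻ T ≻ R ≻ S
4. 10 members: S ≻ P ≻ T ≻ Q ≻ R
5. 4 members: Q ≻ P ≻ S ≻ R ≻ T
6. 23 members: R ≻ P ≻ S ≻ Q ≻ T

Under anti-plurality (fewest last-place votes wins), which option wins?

P

Last-place votes: T 27, P 0, R 25, S 5, Q 18.
P is ranked last by the fewest voters, so P wins.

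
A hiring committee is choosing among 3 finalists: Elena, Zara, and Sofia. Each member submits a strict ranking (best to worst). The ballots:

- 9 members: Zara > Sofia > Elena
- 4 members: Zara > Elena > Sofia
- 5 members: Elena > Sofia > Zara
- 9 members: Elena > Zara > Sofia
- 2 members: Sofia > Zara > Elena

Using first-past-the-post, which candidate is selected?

First-place votes: Elena 14, Zara 13, Sofia 2.
Elena has the most first-place votes.

Elena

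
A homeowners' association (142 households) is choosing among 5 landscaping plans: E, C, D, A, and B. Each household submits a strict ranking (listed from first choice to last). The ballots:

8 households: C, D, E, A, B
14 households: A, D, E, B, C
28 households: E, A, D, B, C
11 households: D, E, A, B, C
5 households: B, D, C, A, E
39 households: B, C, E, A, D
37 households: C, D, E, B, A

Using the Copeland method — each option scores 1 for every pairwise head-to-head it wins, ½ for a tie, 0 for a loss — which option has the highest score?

C

E: beats A and B; loses to C and D → score 2.
C: beats E, D, and A; loses to B → score 3.
D: beats E and B; loses to C and A → score 2.
A: beats D; loses to E, C, and B → score 1.
B: beats C and A; loses to E and D → score 2.
C has the best pairwise record.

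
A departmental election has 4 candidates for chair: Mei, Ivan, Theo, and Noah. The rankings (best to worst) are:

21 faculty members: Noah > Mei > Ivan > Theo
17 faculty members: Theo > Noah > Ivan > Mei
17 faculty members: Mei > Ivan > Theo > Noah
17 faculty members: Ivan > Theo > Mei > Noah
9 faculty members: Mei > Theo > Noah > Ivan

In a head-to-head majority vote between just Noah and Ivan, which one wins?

Noah

Voters preferring Noah to Ivan: 47; preferring Ivan to Noah: 34.
Noah wins the head-to-head.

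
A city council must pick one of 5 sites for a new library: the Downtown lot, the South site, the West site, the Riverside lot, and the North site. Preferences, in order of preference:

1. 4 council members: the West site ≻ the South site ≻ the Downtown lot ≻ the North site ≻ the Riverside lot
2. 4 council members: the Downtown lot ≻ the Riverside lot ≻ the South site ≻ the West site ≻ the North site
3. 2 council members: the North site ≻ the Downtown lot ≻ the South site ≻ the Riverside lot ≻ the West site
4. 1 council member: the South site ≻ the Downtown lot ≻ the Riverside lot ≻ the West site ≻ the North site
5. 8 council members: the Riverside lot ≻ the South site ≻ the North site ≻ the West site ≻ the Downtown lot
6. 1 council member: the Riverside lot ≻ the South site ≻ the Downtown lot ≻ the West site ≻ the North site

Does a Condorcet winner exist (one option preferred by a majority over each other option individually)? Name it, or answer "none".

none

Checking pairwise contests:
the South site beats the Downtown lot 14–6.
the Riverside lot beats the South site 13–7.
the South site beats the West site 16–4.
the Downtown lot beats the Riverside lot 11–9.
the South site beats the North site 18–2.
Every option loses at least one head-to-head, so there is no Condorcet winner.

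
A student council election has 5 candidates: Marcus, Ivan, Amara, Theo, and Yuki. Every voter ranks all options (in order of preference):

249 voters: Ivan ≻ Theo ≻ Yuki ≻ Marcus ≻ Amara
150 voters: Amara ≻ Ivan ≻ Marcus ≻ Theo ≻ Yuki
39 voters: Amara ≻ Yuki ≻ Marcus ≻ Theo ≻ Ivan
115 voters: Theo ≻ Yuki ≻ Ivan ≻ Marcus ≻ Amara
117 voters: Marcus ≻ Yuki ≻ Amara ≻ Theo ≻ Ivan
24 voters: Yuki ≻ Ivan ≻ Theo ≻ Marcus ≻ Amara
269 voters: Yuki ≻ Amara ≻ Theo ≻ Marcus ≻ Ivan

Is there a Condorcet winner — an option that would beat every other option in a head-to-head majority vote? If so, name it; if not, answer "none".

none

Checking pairwise contests:
Ivan beats Marcus 538–425.
Amara beats Ivan 575–388.
Marcus beats Amara 505–458.
Amara beats Theo 575–388.
Theo beats Yuki 514–449.
Every option loses at least one head-to-head, so there is no Condorcet winner.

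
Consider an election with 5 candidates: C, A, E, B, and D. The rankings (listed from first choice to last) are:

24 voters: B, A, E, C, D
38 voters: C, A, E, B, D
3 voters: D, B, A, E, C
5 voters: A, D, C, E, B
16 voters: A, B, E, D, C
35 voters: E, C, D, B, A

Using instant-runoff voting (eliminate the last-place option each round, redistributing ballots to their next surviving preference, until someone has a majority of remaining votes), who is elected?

Round 1: C 38, A 21, E 35, B 24, D 3. Eliminate D.
Round 2: C 38, A 21, E 35, B 27. Eliminate A.
Round 3: C 43, E 35, B 43. Eliminate E.
Round 4: C 78, B 43. C has a majority.

C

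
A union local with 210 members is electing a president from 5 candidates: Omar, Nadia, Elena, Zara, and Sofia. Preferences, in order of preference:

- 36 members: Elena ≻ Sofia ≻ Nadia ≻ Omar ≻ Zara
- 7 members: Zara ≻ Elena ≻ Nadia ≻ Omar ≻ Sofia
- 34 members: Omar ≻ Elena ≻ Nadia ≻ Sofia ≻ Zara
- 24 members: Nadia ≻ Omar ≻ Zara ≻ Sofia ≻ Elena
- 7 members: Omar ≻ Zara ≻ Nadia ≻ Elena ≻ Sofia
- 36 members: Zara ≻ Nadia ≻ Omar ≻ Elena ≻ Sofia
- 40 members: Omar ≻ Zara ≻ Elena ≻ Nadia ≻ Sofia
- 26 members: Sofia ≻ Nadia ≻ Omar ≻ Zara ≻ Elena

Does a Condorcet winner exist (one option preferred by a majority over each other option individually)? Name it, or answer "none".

Checking pairwise contests:
Nadia beats Omar 129–81.
Elena beats Nadia 117–93.
Omar beats Elena 167–43.
Omar beats Zara 167–43.
Omar beats Sofia 148–62.
Every option loses at least one head-to-head, so there is no Condorcet winner.

none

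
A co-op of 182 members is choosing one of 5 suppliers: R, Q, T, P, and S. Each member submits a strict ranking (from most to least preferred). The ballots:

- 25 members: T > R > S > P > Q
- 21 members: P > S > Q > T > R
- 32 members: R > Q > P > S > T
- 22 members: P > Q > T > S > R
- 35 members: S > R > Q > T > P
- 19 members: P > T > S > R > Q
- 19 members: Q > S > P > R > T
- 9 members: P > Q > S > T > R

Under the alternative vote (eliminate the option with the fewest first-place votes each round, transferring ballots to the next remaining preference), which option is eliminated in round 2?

Round 1: R 32, Q 19, T 25, P 71, S 35. Eliminate Q.
Round 2: R 32, T 25, P 71, S 54. Eliminate T.

T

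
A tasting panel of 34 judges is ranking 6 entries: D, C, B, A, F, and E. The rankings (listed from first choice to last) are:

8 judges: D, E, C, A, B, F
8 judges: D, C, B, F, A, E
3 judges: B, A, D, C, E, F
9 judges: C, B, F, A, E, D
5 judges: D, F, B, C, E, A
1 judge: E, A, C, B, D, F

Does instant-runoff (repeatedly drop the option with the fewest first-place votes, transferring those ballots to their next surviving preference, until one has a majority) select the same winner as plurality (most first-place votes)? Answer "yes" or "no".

Instant-runoff — R1 D 21, C 9, B 3, A 0, F 0, E 1 (D winner). Winner: D.
Plurality — first-place votes: D 21, C 9, B 3, A 0, F 0, E 1. Winner: D.
The two methods agree.

yes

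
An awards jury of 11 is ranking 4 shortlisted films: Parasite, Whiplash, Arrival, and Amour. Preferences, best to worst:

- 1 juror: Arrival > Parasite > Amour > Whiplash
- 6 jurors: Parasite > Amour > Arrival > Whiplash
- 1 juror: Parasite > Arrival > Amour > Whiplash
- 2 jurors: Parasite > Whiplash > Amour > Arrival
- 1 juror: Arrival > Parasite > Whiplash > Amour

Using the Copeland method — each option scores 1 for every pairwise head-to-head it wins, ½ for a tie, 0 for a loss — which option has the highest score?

Parasite: beats Whiplash, Arrival, and Amour → score 3.
Whiplash: loses to Parasite, Arrival, and Amour → score 0.
Arrival: beats Whiplash; loses to Parasite and Amour → score 1.
Amour: beats Whiplash and Arrival; loses to Parasite → score 2.
Parasite has the best pairwise record.

Parasite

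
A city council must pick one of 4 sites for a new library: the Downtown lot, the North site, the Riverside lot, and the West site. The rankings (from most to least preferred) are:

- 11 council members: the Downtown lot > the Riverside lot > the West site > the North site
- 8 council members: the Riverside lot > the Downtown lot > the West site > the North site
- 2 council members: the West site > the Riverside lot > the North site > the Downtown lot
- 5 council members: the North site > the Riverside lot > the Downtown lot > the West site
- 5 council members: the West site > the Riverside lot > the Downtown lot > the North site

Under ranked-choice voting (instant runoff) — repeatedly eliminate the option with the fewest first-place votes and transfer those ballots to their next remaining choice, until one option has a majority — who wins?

Round 1: the Downtown lot 11, the North site 5, the Riverside lot 8, the West site 7. Eliminate the North site.
Round 2: the Downtown lot 11, the Riverside lot 13, the West site 7. Eliminate the West site.
Round 3: the Downtown lot 11, the Riverside lot 20. The Riverside lot has a majority.

the Riverside lot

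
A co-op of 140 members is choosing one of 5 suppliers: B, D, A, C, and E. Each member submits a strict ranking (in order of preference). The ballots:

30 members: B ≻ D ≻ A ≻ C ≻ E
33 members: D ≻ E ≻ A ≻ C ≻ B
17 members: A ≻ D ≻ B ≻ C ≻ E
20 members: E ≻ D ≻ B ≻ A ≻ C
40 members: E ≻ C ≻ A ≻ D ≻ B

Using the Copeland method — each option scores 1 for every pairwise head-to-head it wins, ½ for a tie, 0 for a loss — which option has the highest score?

B: loses to D, A, C, and E → score 0.
D: beats B, A, C, and E → score 4.
A: beats B and C; loses to D and E → score 2.
C: beats B; loses to D, A, and E → score 1.
E: beats B, A, and C; loses to D → score 3.
D has the best pairwise record.

D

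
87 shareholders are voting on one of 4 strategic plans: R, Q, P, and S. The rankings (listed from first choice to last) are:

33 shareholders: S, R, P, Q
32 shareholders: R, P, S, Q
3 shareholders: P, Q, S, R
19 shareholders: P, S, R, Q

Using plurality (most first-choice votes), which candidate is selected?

First-place votes: R 32, Q 0, P 22, S 33.
S has the most first-place votes.

S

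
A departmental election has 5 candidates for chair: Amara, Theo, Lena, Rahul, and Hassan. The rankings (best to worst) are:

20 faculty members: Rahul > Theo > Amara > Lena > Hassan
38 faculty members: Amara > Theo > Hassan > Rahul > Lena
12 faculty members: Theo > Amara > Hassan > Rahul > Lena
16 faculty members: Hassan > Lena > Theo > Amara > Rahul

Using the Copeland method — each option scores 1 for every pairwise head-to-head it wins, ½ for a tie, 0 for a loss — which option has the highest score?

Theo

Amara: beats Lena, Rahul, and Hassan; loses to Theo → score 3.
Theo: beats Amara, Lena, Rahul, and Hassan → score 4.
Lena: loses to Amara, Theo, Rahul, and Hassan → score 0.
Rahul: beats Lena; loses to Amara, Theo, and Hassan → score 1.
Hassan: beats Lena and Rahul; loses to Amara and Theo → score 2.
Theo has the best pairwise record.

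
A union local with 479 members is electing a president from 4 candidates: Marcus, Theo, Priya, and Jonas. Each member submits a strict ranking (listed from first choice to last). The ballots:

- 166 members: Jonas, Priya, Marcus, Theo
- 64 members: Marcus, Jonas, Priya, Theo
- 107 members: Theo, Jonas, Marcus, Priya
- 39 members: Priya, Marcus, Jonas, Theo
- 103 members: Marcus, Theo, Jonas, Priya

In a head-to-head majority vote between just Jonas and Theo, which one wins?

Jonas

Voters preferring Jonas to Theo: 269; preferring Theo to Jonas: 210.
Jonas wins the head-to-head.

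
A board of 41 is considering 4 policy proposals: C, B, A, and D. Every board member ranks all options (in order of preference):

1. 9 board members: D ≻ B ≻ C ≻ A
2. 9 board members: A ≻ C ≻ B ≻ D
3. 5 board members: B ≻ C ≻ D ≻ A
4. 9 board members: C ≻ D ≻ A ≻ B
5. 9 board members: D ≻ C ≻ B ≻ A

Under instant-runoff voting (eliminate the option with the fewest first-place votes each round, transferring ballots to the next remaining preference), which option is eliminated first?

Round 1: C 9, B 5, A 9, D 18. Eliminate B.

B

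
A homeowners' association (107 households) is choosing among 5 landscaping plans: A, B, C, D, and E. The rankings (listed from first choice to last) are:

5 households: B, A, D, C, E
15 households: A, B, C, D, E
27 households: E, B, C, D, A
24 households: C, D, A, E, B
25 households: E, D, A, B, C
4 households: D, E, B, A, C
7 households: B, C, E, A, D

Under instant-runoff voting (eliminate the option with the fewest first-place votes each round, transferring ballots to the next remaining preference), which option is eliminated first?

D

Round 1: A 15, B 12, C 24, D 4, E 52. Eliminate D.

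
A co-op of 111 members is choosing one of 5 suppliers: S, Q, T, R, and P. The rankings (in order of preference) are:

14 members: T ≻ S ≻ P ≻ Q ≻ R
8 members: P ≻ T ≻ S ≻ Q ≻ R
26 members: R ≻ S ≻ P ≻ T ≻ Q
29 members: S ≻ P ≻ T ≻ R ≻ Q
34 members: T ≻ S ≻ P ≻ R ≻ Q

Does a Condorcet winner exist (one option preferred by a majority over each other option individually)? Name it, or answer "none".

Checking pairwise contests:
T beats S 56–55.
S beats Q 111–0.
P beats T 63–48.
S beats R 85–26.
S beats P 103–8.
Every option loses at least one head-to-head, so there is no Condorcet winner.

none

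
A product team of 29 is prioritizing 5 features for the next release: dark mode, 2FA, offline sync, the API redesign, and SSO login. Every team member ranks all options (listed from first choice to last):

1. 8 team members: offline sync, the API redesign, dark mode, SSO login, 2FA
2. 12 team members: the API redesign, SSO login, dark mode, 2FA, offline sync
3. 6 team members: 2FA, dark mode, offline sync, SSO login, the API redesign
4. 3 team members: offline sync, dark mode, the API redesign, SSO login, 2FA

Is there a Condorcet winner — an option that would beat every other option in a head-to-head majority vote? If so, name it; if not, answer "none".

Checking pairwise contests:
the API redesign beats dark mode 20–9.
dark mode beats 2FA 23–6.
dark mode beats offline sync 18–11.
offline sync beats the API redesign 17–12.
dark mode beats SSO login 17–12.
Every option loses at least one head-to-head, so there is no Condorcet winner.

none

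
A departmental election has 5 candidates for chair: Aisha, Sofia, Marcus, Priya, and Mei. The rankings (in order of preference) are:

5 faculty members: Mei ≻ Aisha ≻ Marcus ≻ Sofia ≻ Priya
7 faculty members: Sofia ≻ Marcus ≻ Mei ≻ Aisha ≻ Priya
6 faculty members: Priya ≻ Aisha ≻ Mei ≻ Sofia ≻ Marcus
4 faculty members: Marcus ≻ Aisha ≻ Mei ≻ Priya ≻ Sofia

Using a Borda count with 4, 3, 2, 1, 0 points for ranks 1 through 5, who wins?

Mei

Aisha: 5·3 + 7·1 + 6·3 + 4·3 = 52
Sofia: 5·1 + 7·4 + 6·1 + 4·0 = 39
Marcus: 5·2 + 7·3 + 6·0 + 4·4 = 47
Priya: 5·0 + 7·0 + 6·4 + 4·1 = 28
Mei: 5·4 + 7·2 + 6·2 + 4·2 = 54
Mei has the highest Borda score (54).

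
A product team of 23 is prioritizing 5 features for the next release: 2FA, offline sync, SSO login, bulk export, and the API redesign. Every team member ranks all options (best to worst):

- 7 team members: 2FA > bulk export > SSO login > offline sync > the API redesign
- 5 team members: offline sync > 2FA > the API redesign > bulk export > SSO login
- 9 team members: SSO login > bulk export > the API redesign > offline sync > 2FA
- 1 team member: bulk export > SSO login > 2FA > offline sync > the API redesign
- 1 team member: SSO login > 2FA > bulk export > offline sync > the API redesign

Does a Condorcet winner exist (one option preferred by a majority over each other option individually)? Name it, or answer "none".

none

Checking pairwise contests:
offline sync beats 2FA 14–9.
SSO login beats offline sync 18–5.
2FA beats SSO login 12–11.
2FA beats bulk export 13–10.
2FA beats the API redesign 14–9.
Every option loses at least one head-to-head, so there is no Condorcet winner.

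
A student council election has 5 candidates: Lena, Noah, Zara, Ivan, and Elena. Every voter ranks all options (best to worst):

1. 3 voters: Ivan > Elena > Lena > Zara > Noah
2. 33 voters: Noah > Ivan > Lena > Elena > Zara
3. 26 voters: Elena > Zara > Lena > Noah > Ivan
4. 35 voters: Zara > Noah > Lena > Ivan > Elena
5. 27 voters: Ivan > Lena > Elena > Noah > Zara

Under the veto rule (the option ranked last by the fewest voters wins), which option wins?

Last-place votes: Lena 0, Noah 3, Zara 60, Ivan 26, Elena 35.
Lena is ranked last by the fewest voters, so Lena wins.

Lena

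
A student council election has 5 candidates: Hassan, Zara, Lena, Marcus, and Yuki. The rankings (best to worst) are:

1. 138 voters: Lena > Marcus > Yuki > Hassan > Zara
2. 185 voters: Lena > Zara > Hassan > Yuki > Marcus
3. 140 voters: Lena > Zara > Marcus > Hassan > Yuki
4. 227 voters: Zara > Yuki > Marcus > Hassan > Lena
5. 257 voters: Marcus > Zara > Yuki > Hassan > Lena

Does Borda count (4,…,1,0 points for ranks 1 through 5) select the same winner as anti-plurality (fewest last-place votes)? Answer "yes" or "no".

Borda — scores: Hassan 1132, Zara 2654, Lena 1852, Marcus 2176, Yuki 1656. Winner: Zara.
Anti-plurality — last-place votes: Hassan 0, Zara 138, Lena 484, Marcus 185, Yuki 140. Winner: Hassan.
The two methods disagree.

no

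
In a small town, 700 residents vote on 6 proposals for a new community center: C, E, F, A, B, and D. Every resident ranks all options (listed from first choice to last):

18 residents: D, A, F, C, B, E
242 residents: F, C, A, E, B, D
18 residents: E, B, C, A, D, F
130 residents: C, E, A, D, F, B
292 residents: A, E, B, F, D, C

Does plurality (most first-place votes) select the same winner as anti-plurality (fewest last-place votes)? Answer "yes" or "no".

yes

Plurality — first-place votes: C 130, E 18, F 242, A 292, B 0, D 18. Winner: A.
Anti-plurality — last-place votes: C 292, E 18, F 18, A 0, B 130, D 242. Winner: A.
The two methods agree.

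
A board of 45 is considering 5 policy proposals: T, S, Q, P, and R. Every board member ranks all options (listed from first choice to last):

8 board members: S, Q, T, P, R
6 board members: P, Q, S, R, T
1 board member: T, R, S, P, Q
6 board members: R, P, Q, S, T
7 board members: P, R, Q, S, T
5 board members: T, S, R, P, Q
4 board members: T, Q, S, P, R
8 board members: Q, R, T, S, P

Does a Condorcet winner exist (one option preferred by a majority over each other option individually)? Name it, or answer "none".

Checking pairwise contests:
S beats T 27–18.
Q beats S 31–14.
P beats Q 25–20.
T beats P 26–19.
S beats R 23–22.
Every option loses at least one head-to-head, so there is no Condorcet winner.

none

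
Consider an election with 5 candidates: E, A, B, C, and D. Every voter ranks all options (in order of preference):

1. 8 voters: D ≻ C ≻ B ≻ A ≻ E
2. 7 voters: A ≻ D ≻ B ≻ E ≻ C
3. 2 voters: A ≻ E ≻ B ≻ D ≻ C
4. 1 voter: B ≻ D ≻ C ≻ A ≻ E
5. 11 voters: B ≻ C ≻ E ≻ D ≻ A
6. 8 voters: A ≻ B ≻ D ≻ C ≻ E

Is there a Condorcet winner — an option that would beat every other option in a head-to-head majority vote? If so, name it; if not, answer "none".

B

B vs E: 35–2 for B.
B vs A: 20–17 for B.
B vs C: 29–8 for B.
B vs D: 22–15 for B.
B beats every other option head-to-head.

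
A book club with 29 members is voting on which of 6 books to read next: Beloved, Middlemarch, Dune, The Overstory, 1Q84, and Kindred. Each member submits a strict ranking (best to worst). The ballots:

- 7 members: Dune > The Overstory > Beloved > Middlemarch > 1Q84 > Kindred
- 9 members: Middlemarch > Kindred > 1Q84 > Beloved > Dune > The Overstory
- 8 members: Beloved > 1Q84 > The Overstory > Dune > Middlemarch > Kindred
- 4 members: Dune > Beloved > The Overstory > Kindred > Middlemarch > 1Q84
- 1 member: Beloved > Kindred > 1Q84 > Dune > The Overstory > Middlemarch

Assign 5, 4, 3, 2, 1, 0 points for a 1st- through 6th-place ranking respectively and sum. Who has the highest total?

Beloved: 7·3 + 9·2 + 8·5 + 4·4 + 1·5 = 100
Middlemarch: 7·2 + 9·5 + 8·1 + 4·1 + 1·0 = 71
Dune: 7·5 + 9·1 + 8·2 + 4·5 + 1·2 = 82
The Overstory: 7·4 + 9·0 + 8·3 + 4·3 + 1·1 = 65
1Q84: 7·1 + 9·3 + 8·4 + 4·0 + 1·3 = 69
Kindred: 7·0 + 9·4 + 8·0 + 4·2 + 1·4 = 48
Beloved has the highest Borda score (100).

Beloved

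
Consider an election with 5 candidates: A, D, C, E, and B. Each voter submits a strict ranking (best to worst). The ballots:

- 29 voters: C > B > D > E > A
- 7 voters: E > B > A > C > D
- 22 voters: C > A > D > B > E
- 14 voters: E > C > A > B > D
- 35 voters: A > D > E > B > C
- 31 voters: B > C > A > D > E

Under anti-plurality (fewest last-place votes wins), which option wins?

B

Last-place votes: A 29, D 21, C 35, E 53, B 0.
B is ranked last by the fewest voters, so B wins.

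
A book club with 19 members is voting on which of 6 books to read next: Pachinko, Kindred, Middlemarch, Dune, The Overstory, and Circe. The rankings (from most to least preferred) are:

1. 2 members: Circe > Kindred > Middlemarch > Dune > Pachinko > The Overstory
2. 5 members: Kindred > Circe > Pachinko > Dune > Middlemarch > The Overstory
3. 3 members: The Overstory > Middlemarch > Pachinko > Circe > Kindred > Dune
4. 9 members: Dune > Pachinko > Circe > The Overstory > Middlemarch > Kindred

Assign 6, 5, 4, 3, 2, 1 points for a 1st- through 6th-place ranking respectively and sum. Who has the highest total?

Pachinko: 2·2 + 5·4 + 3·4 + 9·5 = 81
Kindred: 2·5 + 5·6 + 3·2 + 9·1 = 55
Middlemarch: 2·4 + 5·2 + 3·5 + 9·2 = 51
Dune: 2·3 + 5·3 + 3·1 + 9·6 = 78
The Overstory: 2·1 + 5·1 + 3·6 + 9·3 = 52
Circe: 2·6 + 5·5 + 3·3 + 9·4 = 82
Circe has the highest Borda score (82).

Circe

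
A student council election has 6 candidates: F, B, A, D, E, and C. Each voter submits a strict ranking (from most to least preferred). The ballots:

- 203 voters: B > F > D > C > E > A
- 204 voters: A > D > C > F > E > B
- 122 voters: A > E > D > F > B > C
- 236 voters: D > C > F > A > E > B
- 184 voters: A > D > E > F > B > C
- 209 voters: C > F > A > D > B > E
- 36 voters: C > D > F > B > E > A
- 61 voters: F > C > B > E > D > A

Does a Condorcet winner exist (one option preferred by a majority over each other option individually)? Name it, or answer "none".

Checking pairwise contests:
D beats F 782–473.
F beats B 1052–203.
F beats A 745–510.
A beats D 719–536.
F beats E 949–306.
D beats C 949–306.
Every option loses at least one head-to-head, so there is no Condorcet winner.

none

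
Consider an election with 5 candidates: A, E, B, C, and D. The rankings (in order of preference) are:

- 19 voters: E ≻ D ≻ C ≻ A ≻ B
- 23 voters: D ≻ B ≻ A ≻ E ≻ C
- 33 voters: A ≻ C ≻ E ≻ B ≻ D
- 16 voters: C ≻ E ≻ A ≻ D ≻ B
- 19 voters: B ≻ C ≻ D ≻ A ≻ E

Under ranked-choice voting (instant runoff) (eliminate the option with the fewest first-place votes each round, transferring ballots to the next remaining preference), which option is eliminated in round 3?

A

Round 1: A 33, E 19, B 19, C 16, D 23. Eliminate C.
Round 2: A 33, E 35, B 19, D 23. Eliminate B.
Round 3: A 33, E 35, D 42. Eliminate A.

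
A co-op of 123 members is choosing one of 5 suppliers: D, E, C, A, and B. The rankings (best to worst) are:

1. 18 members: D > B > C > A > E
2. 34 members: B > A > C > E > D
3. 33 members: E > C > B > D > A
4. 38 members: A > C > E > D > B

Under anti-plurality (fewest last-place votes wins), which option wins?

Last-place votes: D 34, E 18, C 0, A 33, B 38.
C is ranked last by the fewest voters, so C wins.

C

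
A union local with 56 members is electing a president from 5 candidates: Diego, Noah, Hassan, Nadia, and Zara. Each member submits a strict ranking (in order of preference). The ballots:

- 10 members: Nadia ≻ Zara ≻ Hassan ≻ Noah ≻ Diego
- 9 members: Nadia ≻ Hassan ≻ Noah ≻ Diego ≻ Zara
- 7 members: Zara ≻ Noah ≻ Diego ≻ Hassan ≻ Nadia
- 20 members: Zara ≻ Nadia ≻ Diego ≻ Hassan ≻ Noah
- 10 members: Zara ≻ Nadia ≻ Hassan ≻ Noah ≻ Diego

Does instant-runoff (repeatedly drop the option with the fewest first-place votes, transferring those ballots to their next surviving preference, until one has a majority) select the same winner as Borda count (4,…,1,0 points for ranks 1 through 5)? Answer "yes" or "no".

yes

Instant-runoff — R1 Diego 0, Noah 0, Hassan 0, Nadia 19, Zara 37 (Zara winner). Winner: Zara.
Borda — scores: Diego 63, Noah 59, Hassan 94, Nadia 166, Zara 178. Winner: Zara.
The two methods agree.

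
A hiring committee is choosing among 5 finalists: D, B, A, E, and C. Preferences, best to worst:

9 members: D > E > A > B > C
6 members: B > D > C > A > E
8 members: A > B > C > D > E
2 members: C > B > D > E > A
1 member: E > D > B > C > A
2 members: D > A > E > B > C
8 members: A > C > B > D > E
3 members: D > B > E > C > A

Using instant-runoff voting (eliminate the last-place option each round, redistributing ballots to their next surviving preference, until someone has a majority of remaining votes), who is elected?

Round 1: D 14, B 6, A 16, E 1, C 2. Eliminate E.
Round 2: D 15, B 6, A 16, C 2. Eliminate C.
Round 3: D 15, B 8, A 16. Eliminate B.
Round 4: D 23, A 16. D has a majority.

D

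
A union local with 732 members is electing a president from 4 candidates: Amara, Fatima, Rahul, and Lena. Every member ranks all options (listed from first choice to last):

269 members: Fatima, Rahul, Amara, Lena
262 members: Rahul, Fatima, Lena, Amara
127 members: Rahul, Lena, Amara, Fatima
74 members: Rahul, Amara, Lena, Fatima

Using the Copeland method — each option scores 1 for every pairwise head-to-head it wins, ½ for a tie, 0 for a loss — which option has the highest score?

Rahul

Amara: loses to Fatima, Rahul, and Lena → score 0.
Fatima: beats Amara and Lena; loses to Rahul → score 2.
Rahul: beats Amara, Fatima, and Lena → score 3.
Lena: beats Amara; loses to Fatima and Rahul → score 1.
Rahul has the best pairwise record.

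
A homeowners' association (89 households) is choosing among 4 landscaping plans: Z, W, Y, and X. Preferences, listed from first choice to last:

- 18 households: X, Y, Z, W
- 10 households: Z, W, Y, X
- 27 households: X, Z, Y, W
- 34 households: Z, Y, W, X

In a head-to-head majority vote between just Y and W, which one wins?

Y

Voters preferring Y to W: 79; preferring W to Y: 10.
Y wins the head-to-head.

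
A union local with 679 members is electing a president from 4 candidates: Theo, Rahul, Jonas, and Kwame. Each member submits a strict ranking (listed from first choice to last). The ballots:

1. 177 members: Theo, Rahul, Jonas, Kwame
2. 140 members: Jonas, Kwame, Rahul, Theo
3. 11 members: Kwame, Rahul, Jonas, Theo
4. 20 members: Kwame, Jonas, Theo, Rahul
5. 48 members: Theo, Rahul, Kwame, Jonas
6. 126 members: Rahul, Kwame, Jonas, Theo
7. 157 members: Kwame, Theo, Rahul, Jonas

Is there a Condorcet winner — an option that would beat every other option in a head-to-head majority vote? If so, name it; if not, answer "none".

Checking pairwise contests:
Kwame beats Theo 454–225.
Theo beats Rahul 402–277.
Theo beats Jonas 382–297.
Rahul beats Kwame 351–328.
Every option loses at least one head-to-head, so there is no Condorcet winner.

none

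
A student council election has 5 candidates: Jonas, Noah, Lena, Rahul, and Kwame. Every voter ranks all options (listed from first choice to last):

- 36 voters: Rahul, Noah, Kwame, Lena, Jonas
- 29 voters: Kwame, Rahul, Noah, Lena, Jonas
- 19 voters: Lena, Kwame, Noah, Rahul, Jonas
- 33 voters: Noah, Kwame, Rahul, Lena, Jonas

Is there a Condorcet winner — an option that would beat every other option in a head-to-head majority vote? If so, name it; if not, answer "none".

Checking pairwise contests:
Noah beats Jonas 117–0.
Rahul beats Noah 65–52.
Noah beats Lena 98–19.
Kwame beats Rahul 81–36.
Noah beats Kwame 69–48.
Every option loses at least one head-to-head, so there is no Condorcet winner.

none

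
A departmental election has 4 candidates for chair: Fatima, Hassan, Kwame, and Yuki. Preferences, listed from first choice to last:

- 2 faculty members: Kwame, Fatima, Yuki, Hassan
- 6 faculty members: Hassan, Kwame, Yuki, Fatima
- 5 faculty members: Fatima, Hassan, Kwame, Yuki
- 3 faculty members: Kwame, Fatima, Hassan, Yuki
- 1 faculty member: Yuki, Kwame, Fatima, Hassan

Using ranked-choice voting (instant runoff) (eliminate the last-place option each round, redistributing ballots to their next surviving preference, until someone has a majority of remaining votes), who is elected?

Round 1: Fatima 5, Hassan 6, Kwame 5, Yuki 1. Eliminate Yuki.
Round 2: Fatima 5, Hassan 6, Kwame 6. Eliminate Fatima.
Round 3: Hassan 11, Kwame 6. Hassan has a majority.

Hassan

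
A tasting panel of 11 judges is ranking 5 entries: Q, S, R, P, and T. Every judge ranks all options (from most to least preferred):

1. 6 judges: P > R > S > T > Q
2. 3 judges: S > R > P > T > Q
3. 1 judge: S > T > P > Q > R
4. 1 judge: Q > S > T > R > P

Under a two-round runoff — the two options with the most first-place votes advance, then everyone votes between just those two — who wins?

Round 1 first-place votes: Q 1, S 4, R 0, P 6, T 0.
P and S advance.
Runoff: P is preferred to S by 6 voters; S by 5.
P wins the runoff.

P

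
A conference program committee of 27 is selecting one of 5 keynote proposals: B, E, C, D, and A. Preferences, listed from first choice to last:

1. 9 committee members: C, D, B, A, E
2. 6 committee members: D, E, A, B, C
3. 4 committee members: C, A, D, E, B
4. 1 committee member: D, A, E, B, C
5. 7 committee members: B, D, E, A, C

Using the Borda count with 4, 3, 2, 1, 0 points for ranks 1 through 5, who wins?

B: 9·2 + 6·1 + 4·0 + 1·1 + 7·4 = 53
E: 9·0 + 6·3 + 4·1 + 1·2 + 7·2 = 38
C: 9·4 + 6·0 + 4·4 + 1·0 + 7·0 = 52
D: 9·3 + 6·4 + 4·2 + 1·4 + 7·3 = 84
A: 9·1 + 6·2 + 4·3 + 1·3 + 7·1 = 43
D has the highest Borda score (84).

D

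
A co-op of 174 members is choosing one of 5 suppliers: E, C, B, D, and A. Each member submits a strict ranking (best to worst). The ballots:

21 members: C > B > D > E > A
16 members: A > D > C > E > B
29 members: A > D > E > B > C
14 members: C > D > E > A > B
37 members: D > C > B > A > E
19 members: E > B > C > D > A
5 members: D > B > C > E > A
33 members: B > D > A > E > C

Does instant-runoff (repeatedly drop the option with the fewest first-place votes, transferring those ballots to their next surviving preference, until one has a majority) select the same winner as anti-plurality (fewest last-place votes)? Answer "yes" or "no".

yes

Instant-runoff — R1 E 19, C 35, B 33, D 42, A 45 (E out); R2 C 35, B 52, D 42, A 45 (C out); R3 B 73, D 56, A 45 (A out); R4 B 73, D 101 (D winner). Winner: D.
Anti-plurality — last-place votes: E 37, C 62, B 30, D 0, A 45. Winner: D.
The two methods agree.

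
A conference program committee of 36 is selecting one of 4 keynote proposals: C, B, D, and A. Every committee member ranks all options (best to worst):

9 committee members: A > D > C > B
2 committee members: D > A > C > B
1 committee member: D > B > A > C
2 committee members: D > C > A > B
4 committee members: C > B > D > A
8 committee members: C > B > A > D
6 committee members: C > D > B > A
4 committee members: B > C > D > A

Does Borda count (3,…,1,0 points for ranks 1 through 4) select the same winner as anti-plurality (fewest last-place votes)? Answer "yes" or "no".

yes

Borda — scores: C 77, B 44, D 53, A 42. Winner: C.
Anti-plurality — last-place votes: C 1, B 13, D 8, A 14. Winner: C.
The two methods agree.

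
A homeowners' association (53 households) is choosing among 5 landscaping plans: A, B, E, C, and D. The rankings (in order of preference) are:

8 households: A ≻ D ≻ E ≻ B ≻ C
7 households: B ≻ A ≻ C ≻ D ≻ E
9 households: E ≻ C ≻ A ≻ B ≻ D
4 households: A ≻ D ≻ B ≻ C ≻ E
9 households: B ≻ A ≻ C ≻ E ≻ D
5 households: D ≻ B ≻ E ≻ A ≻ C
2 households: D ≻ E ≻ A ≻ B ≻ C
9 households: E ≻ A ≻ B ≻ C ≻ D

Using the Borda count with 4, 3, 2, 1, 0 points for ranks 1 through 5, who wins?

A

A: 8·4 + 7·3 + 9·2 + 4·4 + 9·3 + 5·1 + 2·2 + 9·3 = 150
B: 8·1 + 7·4 + 9·1 + 4·2 + 9·4 + 5·3 + 2·1 + 9·2 = 124
E: 8·2 + 7·0 + 9·4 + 4·0 + 9·1 + 5·2 + 2·3 + 9·4 = 113
C: 8·0 + 7·2 + 9·3 + 4·1 + 9·2 + 5·0 + 2·0 + 9·1 = 72
D: 8·3 + 7·1 + 9·0 + 4·3 + 9·0 + 5·4 + 2·4 + 9·0 = 71
A has the highest Borda score (150).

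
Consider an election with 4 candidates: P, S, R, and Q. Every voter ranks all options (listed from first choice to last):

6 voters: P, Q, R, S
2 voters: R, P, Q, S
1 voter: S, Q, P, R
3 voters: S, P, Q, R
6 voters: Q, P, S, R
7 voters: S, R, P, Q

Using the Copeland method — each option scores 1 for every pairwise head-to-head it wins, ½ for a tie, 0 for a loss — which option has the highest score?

P

P: beats S, R, and Q → score 3.
S: beats R; loses to P and Q → score 1.
R: loses to P, S, and Q → score 0.
Q: beats S and R; loses to P → score 2.
P has the best pairwise record.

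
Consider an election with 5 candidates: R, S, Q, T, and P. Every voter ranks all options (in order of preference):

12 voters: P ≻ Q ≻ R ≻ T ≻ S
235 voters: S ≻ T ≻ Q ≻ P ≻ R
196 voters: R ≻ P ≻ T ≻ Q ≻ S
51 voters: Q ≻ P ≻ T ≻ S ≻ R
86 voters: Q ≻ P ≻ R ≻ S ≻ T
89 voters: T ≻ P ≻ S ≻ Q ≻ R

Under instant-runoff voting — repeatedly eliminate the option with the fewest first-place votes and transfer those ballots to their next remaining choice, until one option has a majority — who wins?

S

Round 1: R 196, S 235, Q 137, T 89, P 12. Eliminate P.
Round 2: R 196, S 235, Q 149, T 89. Eliminate T.
Round 3: R 196, S 324, Q 149. Eliminate Q.
Round 4: R 294, S 375. S has a majority.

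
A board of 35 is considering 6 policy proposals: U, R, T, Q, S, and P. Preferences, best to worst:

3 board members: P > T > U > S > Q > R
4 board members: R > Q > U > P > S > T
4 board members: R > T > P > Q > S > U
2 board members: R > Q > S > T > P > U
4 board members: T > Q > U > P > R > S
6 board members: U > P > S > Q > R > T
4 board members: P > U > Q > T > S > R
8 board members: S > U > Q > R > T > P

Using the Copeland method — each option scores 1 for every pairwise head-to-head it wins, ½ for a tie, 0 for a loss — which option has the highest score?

U

U: beats R, T, Q, S, and P → score 5.
R: beats T and P; loses to U, Q, and S → score 2.
T: beats P; loses to U, R, Q, and S → score 1.
Q: beats R, T, S, and P; loses to U → score 4.
S: beats R and T; loses to U, Q, and P → score 2.
P: beats S; loses to U, R, T, and Q → score 1.
U has the best pairwise record.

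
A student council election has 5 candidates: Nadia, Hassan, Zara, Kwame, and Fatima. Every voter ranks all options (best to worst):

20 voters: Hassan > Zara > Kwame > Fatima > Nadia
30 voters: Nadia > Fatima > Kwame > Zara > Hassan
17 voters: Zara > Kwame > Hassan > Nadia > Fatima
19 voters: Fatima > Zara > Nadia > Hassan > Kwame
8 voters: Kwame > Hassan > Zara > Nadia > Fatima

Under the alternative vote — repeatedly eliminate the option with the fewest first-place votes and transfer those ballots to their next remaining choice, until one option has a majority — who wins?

Nadia

Round 1: Nadia 30, Hassan 20, Zara 17, Kwame 8, Fatima 19. Eliminate Kwame.
Round 2: Nadia 30, Hassan 28, Zara 17, Fatima 19. Eliminate Zara.
Round 3: Nadia 30, Hassan 45, Fatima 19. Eliminate Fatima.
Round 4: Nadia 49, Hassan 45. Nadia has a majority.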